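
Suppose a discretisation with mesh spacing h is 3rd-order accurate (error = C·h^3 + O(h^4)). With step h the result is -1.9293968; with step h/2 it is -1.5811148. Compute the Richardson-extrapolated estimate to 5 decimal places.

The leading error scales as h^3; refining by a factor of 2 reduces it by 2^3 = 8.
Extrapolated value = (8·A(h/2) − A(h)) / (8 − 1)
= (8·(-1.5811148) − (-1.9293968)) / 7
= -10.7195216 / 7 = -1.5313602

-1.53136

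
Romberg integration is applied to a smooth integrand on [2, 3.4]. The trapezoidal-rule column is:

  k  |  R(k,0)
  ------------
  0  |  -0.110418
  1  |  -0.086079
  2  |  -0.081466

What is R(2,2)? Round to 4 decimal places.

-0.0801

R(1,1) = (4·(-0.086079) − (-0.110418)) / 3 = -0.077966
R(2,1) = (4·(-0.081466) − (-0.086079)) / 3 = -0.079928
R(2,2) = (16·(-0.079928) − (-0.077966)) / 15 = -0.080059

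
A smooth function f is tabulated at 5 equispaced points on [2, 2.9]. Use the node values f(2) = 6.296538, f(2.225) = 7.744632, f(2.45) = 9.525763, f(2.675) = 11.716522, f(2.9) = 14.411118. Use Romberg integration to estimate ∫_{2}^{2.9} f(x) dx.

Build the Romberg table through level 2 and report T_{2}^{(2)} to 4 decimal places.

8.8202

T_{0}^{(0)} (trapezoid, 1 panel, h=0.9000): 9.318445
T_{1}^{(0)} (trapezoid, 2 panels, h=0.4500): 8.945816
T_{2}^{(0)} (trapezoid, 4 panels, h=0.2250): 8.851668
T_{1}^{(1)} = 8.945816 + (8.945816 − 9.318445)/3 = 8.821606
T_{2}^{(1)} = 8.851668 + (8.851668 − 8.945816)/3 = 8.820285
T_{2}^{(2)} = 8.820285 + (8.820285 − 8.821606)/15 = 8.820197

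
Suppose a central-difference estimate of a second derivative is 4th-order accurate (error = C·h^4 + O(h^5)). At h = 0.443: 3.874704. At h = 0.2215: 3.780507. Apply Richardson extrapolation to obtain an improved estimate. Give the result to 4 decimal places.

3.7742

The leading error scales as h^4; refining by a factor of 2 reduces it by 2^4 = 16.
Extrapolated value = (16·A(h/2) − A(h)) / (16 − 1)
= (16·3.780507 − 3.874704) / 15
= 56.613408 / 15 = 3.774227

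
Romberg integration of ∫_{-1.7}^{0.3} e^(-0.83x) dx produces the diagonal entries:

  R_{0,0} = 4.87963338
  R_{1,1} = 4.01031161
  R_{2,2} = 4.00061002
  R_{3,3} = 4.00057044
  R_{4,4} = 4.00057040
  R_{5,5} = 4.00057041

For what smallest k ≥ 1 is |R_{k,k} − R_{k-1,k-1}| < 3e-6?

|R_{1,1} − R_{0,0}| = 0.86932177 ≥ 3e-6
|R_{2,2} − R_{1,1}| = 0.00970159 ≥ 3e-6
|R_{3,3} − R_{2,2}| = 0.00003958 ≥ 3e-6
|R_{4,4} − R_{3,3}| = 0.00000004 < 3e-6

k = 4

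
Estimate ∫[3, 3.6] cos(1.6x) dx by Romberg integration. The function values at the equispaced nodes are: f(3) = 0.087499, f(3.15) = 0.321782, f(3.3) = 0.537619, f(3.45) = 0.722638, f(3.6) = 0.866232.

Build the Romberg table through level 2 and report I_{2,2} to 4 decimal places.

I_{0,0} (trapezoid, 1 panel, h=0.6000): 0.286119
I_{1,0} (trapezoid, 2 panels, h=0.3000): 0.304345
I_{2,0} (trapezoid, 4 panels, h=0.1500): 0.308836
I_{1,1} = 0.304345 + (0.304345 − 0.286119)/3 = 0.310420
I_{2,1} = 0.308836 + (0.308836 − 0.304345)/3 = 0.310333
I_{2,2} = 0.310333 + (0.310333 − 0.310420)/15 = 0.310327

0.3103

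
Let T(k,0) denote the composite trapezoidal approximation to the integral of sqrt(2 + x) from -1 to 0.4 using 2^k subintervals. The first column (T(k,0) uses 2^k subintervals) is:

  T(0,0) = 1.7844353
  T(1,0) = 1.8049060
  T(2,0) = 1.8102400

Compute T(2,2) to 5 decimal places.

Richardson extrapolation on the trapezoidal column (denominator 4−1=3):
T(1,1) = 1.8049060 + (1.8049060 − 1.7844353)/3 = 1.8117296
T(2,1) = 1.8102400 + (1.8102400 − 1.8049060)/3 = 1.8120180
T(2,2) = (16·1.8120180 − 1.8117296) / 15 = 1.8120372

1.81204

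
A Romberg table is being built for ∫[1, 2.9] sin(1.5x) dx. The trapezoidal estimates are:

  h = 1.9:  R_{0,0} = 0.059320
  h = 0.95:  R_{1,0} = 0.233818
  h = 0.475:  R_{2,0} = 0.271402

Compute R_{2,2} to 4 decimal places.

R_{1,1} = 0.233818 + (0.233818 − 0.059320)/3 = 0.291984
R_{2,1} = (4·0.271402 − 0.233818) / 3 = 0.283930
R_{2,2} = (16·0.283930 − 0.291984) / 15 = 0.283393

0.2834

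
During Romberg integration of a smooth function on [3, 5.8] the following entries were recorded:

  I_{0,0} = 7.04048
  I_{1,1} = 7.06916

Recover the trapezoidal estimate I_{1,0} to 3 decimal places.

From I_{1,1} = (4·I_{1,0} − I_{0,0})/3, solve for I_{1,0}:
4·I_{1,0} = 3·7.06916 + 7.04048 = 28.24796
I_{1,0} = 7.06199

7.062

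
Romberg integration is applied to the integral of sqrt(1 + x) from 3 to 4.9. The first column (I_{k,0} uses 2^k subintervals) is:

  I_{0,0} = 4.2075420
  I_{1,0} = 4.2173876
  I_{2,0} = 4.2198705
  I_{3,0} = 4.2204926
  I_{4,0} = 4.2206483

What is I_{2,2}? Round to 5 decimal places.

Richardson extrapolation on the trapezoidal column (denominator 4−1=3):
I_{1,1} = (4·4.2173876 − 4.2075420) / 3 = 4.2206695
I_{2,1} = 4.2198705 + (4.2198705 − 4.2173876)/3 = 4.2206981
I_{2,2} = (16·4.2206981 − 4.2206695) / 15 = 4.2207000

4.22070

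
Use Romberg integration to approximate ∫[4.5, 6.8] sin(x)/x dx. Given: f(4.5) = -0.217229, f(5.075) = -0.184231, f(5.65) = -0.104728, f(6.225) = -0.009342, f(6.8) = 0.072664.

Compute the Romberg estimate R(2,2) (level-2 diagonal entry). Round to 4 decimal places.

R(0,0) (trapezoid, 1 panel, h=2.3000): -0.166250
R(1,0) (trapezoid, 2 panels, h=1.1500): -0.203562
R(2,0) (trapezoid, 4 panels, h=0.5750): -0.213086
R(1,1) = -0.203562 + (-0.203562 − (-0.166250))/3 = -0.215999
R(2,1) = -0.213086 + (-0.213086 − (-0.203562))/3 = -0.216261
R(2,2) = -0.216261 + (-0.216261 − (-0.215999))/15 = -0.216278

-0.2163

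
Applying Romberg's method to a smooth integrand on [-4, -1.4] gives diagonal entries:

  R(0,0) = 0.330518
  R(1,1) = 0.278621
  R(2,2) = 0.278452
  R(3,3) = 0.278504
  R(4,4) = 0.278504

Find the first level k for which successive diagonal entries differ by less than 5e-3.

|R(1,1) − R(0,0)| = 0.051897 ≥ 5e-3
|R(2,2) − R(1,1)| = 0.000169 < 5e-3

k = 2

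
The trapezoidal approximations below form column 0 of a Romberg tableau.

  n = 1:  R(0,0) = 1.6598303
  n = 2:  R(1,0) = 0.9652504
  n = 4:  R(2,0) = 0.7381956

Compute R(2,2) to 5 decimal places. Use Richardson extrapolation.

0.65776

R(1,1) = (4·0.9652504 − 1.6598303) / 3 = 0.7337238
R(2,1) = (4·0.7381956 − 0.9652504) / 3 = 0.6625107
R(2,2) = (16·0.6625107 − 0.7337238) / 15 = 0.6577632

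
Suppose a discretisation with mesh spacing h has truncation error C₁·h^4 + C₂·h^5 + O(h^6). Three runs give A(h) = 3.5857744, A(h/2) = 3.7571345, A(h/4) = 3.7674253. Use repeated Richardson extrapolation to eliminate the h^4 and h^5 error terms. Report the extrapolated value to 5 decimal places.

3.76810

First eliminate the h^4 term (factor 2^4 = 16):
  B₁ = (16·3.7571345 − 3.5857744)/15 = 3.7685585
  B₂ = (16·3.7674253 − 3.7571345)/15 = 3.7681114
Then eliminate the h^5 term (factor 2^5 = 32):
  (32·3.7681114 − 3.7685585)/31 = 3.7680970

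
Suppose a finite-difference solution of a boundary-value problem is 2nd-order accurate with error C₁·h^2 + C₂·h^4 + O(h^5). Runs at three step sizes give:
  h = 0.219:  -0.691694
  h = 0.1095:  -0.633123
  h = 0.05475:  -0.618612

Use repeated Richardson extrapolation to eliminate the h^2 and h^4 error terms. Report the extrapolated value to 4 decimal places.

First eliminate the h^2 term (factor 2^2 = 4):
  B₁ = (4·(-0.633123) − (-0.691694))/3 = -0.613599
  B₂ = (4·(-0.618612) − (-0.633123))/3 = -0.613775
Then eliminate the h^4 term (factor 2^4 = 16):
  (16·(-0.613775) − (-0.613599))/15 = -0.613787

-0.6138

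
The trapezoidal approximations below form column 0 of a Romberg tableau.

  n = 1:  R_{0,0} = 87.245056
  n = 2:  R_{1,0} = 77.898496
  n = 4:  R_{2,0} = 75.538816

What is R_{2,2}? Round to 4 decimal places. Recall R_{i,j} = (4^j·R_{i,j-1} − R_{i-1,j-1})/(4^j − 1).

R_{1,1} = 77.898496 + (77.898496 − 87.245056)/3 = 74.782976
R_{2,1} = 75.538816 + (75.538816 − 77.898496)/3 = 74.752256
R_{2,2} = 74.752256 + (74.752256 − 74.782976)/15 = 74.750208
(Column j=1 coincides with Simpson's rule on the same nodes.)

74.7502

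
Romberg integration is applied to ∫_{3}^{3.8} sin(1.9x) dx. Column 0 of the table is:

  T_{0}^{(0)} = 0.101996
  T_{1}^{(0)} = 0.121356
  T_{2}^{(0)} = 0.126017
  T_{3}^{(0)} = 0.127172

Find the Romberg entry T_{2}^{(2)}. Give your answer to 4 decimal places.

0.1276

T_{1}^{(1)} = 0.121356 + (0.121356 − 0.101996)/3 = 0.127809
T_{2}^{(1)} = (4·0.126017 − 0.121356) / 3 = 0.127571
T_{2}^{(2)} = (16·0.127571 − 0.127809) / 15 = 0.127555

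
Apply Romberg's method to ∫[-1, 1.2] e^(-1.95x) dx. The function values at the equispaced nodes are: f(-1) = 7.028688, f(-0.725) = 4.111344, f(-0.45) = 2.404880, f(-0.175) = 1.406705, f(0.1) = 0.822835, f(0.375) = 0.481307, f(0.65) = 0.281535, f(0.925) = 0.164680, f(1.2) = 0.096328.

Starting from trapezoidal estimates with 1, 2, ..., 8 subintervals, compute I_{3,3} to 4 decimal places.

I_{0,0} (trapezoid, 1 panel, h=2.2000): 7.837518
I_{1,0} (trapezoid, 2 panels, h=1.1000): 4.823877
I_{2,0} (trapezoid, 4 panels, h=0.5500): 3.889467
I_{3,0} (trapezoid, 8 panels, h=0.2750): 3.639843
I_{1,1} = 4.823877 + (4.823877 − 7.837518)/3 = 3.819330
I_{2,1} = 3.889467 + (3.889467 − 4.823877)/3 = 3.577997
I_{3,1} = 3.639843 + (3.639843 − 3.889467)/3 = 3.556635
I_{2,2} = 3.577997 + (3.577997 − 3.819330)/15 = 3.561908
I_{3,2} = 3.556635 + (3.556635 − 3.577997)/15 = 3.555211
I_{3,3} = 3.555211 + (3.555211 − 3.561908)/63 = 3.555105

3.5551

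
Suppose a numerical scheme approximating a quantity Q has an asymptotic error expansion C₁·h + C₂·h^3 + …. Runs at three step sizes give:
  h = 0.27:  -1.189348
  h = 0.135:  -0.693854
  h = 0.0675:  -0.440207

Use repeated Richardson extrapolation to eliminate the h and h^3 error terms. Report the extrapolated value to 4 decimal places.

-0.1849

First eliminate the h term (factor 2^1 = 2):
  B₁ = (2·(-0.693854) − (-1.189348))/1 = -0.198360
  B₂ = (2·(-0.440207) − (-0.693854))/1 = -0.186560
Then eliminate the h^3 term (factor 2^3 = 8):
  (8·(-0.186560) − (-0.198360))/7 = -0.184874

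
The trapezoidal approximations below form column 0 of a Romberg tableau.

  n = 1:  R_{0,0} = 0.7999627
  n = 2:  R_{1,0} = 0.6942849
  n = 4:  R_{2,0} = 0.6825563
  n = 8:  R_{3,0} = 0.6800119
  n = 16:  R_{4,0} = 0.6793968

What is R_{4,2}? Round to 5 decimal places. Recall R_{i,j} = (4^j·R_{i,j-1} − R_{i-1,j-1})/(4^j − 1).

R_{3,1} = (4·0.6800119 − 0.6825563) / 3 = 0.6791638
R_{4,1} = 0.6793968 + (0.6793968 − 0.6800119)/3 = 0.6791918
R_{4,2} = (16·0.6791918 − 0.6791638) / 15 = 0.6791937

0.67919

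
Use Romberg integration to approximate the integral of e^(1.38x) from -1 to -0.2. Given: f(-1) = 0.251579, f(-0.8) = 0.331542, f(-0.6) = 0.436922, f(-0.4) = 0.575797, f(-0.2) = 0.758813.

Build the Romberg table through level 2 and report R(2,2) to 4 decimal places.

R(0,0) (trapezoid, 1 panel, h=0.8000): 0.404157
R(1,0) (trapezoid, 2 panels, h=0.4000): 0.376847
R(2,0) (trapezoid, 4 panels, h=0.2000): 0.369891
R(1,1) = 0.376847 + (0.376847 − 0.404157)/3 = 0.367744
R(2,1) = 0.369891 + (0.369891 − 0.376847)/3 = 0.367572
R(2,2) = 0.367572 + (0.367572 − 0.367744)/15 = 0.367561

0.3676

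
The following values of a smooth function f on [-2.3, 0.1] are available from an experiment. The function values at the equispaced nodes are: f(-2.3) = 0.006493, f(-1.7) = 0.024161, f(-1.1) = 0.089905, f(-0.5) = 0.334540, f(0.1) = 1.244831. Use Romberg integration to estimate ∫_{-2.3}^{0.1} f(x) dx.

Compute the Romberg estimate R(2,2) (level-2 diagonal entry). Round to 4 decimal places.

R(0,0) (trapezoid, 1 panel, h=2.4000): 1.501589
R(1,0) (trapezoid, 2 panels, h=1.2000): 0.858680
R(2,0) (trapezoid, 4 panels, h=0.6000): 0.644561
R(1,1) = 0.858680 + (0.858680 − 1.501589)/3 = 0.644377
R(2,1) = 0.644561 + (0.644561 − 0.858680)/3 = 0.573188
R(2,2) = 0.573188 + (0.573188 − 0.644377)/15 = 0.568442

0.5684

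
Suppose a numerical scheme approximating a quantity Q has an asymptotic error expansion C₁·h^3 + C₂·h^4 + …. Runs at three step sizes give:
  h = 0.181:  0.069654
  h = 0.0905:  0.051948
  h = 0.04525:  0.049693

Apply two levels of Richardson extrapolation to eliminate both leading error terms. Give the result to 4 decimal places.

0.0494

First eliminate the h^3 term (factor 2^3 = 8):
  B₁ = (8·0.051948 − 0.069654)/7 = 0.049419
  B₂ = (8·0.049693 − 0.051948)/7 = 0.049371
Then eliminate the h^4 term (factor 2^4 = 16):
  (16·0.049371 − 0.049419)/15 = 0.049368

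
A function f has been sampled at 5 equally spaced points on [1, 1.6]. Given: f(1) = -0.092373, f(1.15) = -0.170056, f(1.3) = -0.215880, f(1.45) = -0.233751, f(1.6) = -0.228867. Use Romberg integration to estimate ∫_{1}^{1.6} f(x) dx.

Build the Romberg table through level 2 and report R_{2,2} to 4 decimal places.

R_{0,0} (trapezoid, 1 panel, h=0.6000): -0.096372
R_{1,0} (trapezoid, 2 panels, h=0.3000): -0.112950
R_{2,0} (trapezoid, 4 panels, h=0.1500): -0.117046
R_{1,1} = -0.112950 + (-0.112950 − (-0.096372))/3 = -0.118476
R_{2,1} = -0.117046 + (-0.117046 − (-0.112950))/3 = -0.118411
R_{2,2} = -0.118411 + (-0.118411 − (-0.118476))/15 = -0.118407

-0.1184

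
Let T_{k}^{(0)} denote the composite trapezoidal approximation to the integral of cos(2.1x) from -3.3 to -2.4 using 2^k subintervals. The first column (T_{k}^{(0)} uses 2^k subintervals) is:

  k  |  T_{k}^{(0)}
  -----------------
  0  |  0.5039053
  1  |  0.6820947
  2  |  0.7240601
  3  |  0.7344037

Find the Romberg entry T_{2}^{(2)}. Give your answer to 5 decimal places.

Richardson extrapolation on the trapezoidal column (denominator 4−1=3):
T_{1}^{(1)} = 0.6820947 + (0.6820947 − 0.5039053)/3 = 0.7414912
T_{2}^{(1)} = 0.7240601 + (0.7240601 − 0.6820947)/3 = 0.7380486
T_{2}^{(2)} = 0.7380486 + (0.7380486 − 0.7414912)/15 = 0.7378191

0.73782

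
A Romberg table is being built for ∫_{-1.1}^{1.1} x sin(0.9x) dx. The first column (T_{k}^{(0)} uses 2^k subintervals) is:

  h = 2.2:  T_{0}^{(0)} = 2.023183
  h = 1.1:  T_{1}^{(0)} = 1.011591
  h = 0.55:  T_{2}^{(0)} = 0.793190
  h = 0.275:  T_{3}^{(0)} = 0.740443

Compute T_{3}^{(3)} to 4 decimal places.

Richardson extrapolation on the trapezoidal column (denominator 4−1=3):
T_{1}^{(1)} = 1.011591 + (1.011591 − 2.023183)/3 = 0.674394
T_{2}^{(1)} = 0.793190 + (0.793190 − 1.011591)/3 = 0.720390
T_{3}^{(1)} = (4·0.740443 − 0.793190) / 3 = 0.722861
T_{2}^{(2)} = 0.720390 + (0.720390 − 0.674394)/15 = 0.723456
T_{3}^{(2)} = 0.722861 + (0.722861 − 0.720390)/15 = 0.723026
T_{3}^{(3)} = (64·0.723026 − 0.723456) / 63 = 0.723019

0.7230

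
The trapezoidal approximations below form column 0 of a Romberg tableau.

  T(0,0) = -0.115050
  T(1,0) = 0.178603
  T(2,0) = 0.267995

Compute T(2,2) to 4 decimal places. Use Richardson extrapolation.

Richardson extrapolation on the trapezoidal column (denominator 4−1=3):
T(1,1) = (4·0.178603 − (-0.115050)) / 3 = 0.276487
T(2,1) = (4·0.267995 − 0.178603) / 3 = 0.297792
T(2,2) = (16·0.297792 − 0.276487) / 15 = 0.299212

0.2992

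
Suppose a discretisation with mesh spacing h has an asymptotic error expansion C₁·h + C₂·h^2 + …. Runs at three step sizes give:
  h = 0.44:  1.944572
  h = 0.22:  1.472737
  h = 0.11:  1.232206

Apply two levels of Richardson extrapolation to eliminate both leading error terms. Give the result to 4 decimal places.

0.9886

First eliminate the h term (factor 2^1 = 2):
  B₁ = (2·1.472737 − 1.944572)/1 = 1.000902
  B₂ = (2·1.232206 − 1.472737)/1 = 0.991675
Then eliminate the h^2 term (factor 2^2 = 4):
  (4·0.991675 − 1.000902)/3 = 0.988599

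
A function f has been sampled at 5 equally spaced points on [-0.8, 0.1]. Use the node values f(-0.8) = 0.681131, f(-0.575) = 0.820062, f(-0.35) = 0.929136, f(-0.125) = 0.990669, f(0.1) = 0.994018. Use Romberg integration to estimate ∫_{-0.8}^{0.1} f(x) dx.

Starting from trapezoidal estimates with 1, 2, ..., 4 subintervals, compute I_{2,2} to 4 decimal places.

0.8082

I_{0,0} (trapezoid, 1 panel, h=0.9000): 0.753817
I_{1,0} (trapezoid, 2 panels, h=0.4500): 0.795020
I_{2,0} (trapezoid, 4 panels, h=0.2250): 0.804924
I_{1,1} = 0.795020 + (0.795020 − 0.753817)/3 = 0.808754
I_{2,1} = 0.804924 + (0.804924 − 0.795020)/3 = 0.808225
I_{2,2} = 0.808225 + (0.808225 − 0.808754)/15 = 0.808190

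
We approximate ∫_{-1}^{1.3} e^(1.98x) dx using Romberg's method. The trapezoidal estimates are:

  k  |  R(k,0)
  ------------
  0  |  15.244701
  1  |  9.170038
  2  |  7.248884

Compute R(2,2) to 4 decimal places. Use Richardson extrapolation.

R(1,1) = 9.170038 + (9.170038 − 15.244701)/3 = 7.145150
R(2,1) = (4·7.248884 − 9.170038) / 3 = 6.608499
R(2,2) = (16·6.608499 − 7.145150) / 15 = 6.572722

6.5727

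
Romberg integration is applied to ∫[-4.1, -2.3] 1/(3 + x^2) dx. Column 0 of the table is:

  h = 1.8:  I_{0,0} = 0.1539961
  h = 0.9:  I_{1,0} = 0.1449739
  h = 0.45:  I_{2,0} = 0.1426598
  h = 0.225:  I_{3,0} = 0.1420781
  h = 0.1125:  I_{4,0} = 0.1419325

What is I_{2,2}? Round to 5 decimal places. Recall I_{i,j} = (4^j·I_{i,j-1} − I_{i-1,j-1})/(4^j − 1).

Richardson extrapolation on the trapezoidal column (denominator 4−1=3):
I_{1,1} = 0.1449739 + (0.1449739 − 0.1539961)/3 = 0.1419665
I_{2,1} = 0.1426598 + (0.1426598 − 0.1449739)/3 = 0.1418884
I_{2,2} = (16·0.1418884 − 0.1419665) / 15 = 0.1418832

0.14188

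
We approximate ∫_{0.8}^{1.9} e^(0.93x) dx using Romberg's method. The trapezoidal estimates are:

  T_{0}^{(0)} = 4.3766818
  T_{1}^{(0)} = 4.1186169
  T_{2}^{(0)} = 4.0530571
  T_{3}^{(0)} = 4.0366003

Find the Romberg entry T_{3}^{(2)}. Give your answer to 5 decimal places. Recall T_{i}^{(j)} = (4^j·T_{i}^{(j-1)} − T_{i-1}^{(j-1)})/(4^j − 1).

T_{2}^{(1)} = 4.0530571 + (4.0530571 − 4.1186169)/3 = 4.0312038
T_{3}^{(1)} = (4·4.0366003 − 4.0530571) / 3 = 4.0311147
T_{3}^{(2)} = (16·4.0311147 − 4.0312038) / 15 = 4.0311088

4.03111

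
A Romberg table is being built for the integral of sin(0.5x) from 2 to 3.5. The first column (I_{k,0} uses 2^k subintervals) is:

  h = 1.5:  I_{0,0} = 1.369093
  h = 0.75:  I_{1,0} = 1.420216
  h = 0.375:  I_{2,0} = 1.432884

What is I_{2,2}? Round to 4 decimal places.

I_{1,1} = 1.420216 + (1.420216 − 1.369093)/3 = 1.437257
I_{2,1} = (4·1.432884 − 1.420216) / 3 = 1.437107
I_{2,2} = 1.437107 + (1.437107 − 1.437257)/15 = 1.437097
(Column j=1 coincides with Simpson's rule on the same nodes.)

1.4371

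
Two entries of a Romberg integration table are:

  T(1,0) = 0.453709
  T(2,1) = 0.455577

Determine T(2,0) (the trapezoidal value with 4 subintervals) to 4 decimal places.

From T(2,1) = (4·T(2,0) − T(1,0))/3, solve for T(2,0):
4·T(2,0) = 3·0.455577 + 0.453709 = 1.820440
T(2,0) = 0.455110

0.4551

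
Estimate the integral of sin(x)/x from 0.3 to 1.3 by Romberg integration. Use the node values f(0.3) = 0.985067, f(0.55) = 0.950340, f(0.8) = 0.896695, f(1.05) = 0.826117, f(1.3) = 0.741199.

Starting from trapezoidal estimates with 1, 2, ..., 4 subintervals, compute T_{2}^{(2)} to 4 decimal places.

T_{0}^{(0)} (trapezoid, 1 panel, h=1.0000): 0.863133
T_{1}^{(0)} (trapezoid, 2 panels, h=0.5000): 0.879914
T_{2}^{(0)} (trapezoid, 4 panels, h=0.2500): 0.884071
T_{1}^{(1)} = 0.879914 + (0.879914 − 0.863133)/3 = 0.885508
T_{2}^{(1)} = 0.884071 + (0.884071 − 0.879914)/3 = 0.885457
T_{2}^{(2)} = 0.885457 + (0.885457 − 0.885508)/15 = 0.885454

0.8855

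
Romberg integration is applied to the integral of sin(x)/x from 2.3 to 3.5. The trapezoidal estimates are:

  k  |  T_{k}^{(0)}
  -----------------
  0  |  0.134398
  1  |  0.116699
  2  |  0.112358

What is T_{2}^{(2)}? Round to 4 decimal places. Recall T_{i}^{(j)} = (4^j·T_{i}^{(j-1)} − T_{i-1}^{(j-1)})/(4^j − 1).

0.1109

Richardson extrapolation on the trapezoidal column (denominator 4−1=3):
T_{1}^{(1)} = 0.116699 + (0.116699 − 0.134398)/3 = 0.110799
T_{2}^{(1)} = 0.112358 + (0.112358 − 0.116699)/3 = 0.110911
T_{2}^{(2)} = (16·0.110911 − 0.110799) / 15 = 0.110918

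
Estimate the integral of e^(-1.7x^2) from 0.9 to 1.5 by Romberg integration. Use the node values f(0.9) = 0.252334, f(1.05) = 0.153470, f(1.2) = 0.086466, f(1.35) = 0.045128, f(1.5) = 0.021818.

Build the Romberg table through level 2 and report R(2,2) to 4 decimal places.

R(0,0) (trapezoid, 1 panel, h=0.6000): 0.082246
R(1,0) (trapezoid, 2 panels, h=0.3000): 0.067063
R(2,0) (trapezoid, 4 panels, h=0.1500): 0.063321
R(1,1) = 0.067063 + (0.067063 − 0.082246)/3 = 0.062002
R(2,1) = 0.063321 + (0.063321 − 0.067063)/3 = 0.062074
R(2,2) = 0.062074 + (0.062074 − 0.062002)/15 = 0.062079

0.0621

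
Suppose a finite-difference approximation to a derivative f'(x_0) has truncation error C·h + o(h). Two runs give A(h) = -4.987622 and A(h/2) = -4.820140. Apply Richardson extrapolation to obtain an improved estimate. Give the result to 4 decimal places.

-4.6527

The leading error scales as h; refining by a factor of 2 reduces it by 2^1 = 2.
Extrapolated value = (2·A(h/2) − A(h)) / (2 − 1)
= (2·(-4.820140) − (-4.987622)) / 1
= -4.652658 / 1 = -4.652658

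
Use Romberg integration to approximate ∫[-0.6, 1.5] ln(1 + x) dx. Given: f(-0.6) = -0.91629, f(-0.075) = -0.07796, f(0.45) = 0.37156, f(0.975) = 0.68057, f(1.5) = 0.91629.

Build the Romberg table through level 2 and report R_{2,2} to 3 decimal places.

R_{0,0} (trapezoid, 1 panel, h=2.1000): 0.00000
R_{1,0} (trapezoid, 2 panels, h=1.0500): 0.39014
R_{2,0} (trapezoid, 4 panels, h=0.5250): 0.51144
R_{1,1} = 0.39014 + (0.39014 − 0.00000)/3 = 0.52019
R_{2,1} = 0.51144 + (0.51144 − 0.39014)/3 = 0.55187
R_{2,2} = 0.55187 + (0.55187 − 0.52019)/15 = 0.55398

0.554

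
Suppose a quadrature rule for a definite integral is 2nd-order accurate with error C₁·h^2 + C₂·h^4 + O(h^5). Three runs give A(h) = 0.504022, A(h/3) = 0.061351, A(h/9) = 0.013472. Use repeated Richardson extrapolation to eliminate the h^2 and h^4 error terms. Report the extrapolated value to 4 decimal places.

0.0075

First eliminate the h^2 term (factor 3^2 = 9):
  B₁ = (9·0.061351 − 0.504022)/8 = 0.006017
  B₂ = (9·0.013472 − 0.061351)/8 = 0.007487
Then eliminate the h^4 term (factor 3^4 = 81):
  (81·0.007487 − 0.006017)/80 = 0.007505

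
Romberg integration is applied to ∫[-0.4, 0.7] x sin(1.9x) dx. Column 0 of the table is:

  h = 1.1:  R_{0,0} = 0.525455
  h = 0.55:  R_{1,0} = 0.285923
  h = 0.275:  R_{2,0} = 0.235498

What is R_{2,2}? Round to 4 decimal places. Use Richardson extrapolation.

0.2195

Richardson extrapolation on the trapezoidal column (denominator 4−1=3):
R_{1,1} = 0.285923 + (0.285923 − 0.525455)/3 = 0.206079
R_{2,1} = 0.235498 + (0.235498 − 0.285923)/3 = 0.218690
R_{2,2} = 0.218690 + (0.218690 − 0.206079)/15 = 0.219531
(Column j=1 coincides with Simpson's rule on the same nodes.)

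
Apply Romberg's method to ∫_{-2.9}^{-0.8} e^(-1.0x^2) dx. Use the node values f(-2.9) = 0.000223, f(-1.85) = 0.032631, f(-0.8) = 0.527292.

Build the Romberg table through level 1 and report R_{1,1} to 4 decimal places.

0.2303

R_{0,0} (trapezoid, 1 panel, h=2.1000): 0.553891
R_{1,0} (trapezoid, 2 panels, h=1.0500): 0.311208
R_{1,1} = 0.311208 + (0.311208 − 0.553891)/3 = 0.230314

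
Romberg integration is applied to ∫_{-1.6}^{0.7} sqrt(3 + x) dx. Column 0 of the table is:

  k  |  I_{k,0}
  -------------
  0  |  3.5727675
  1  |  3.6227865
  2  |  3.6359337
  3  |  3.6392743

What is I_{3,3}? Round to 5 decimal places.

3.64039

Richardson extrapolation on the trapezoidal column (denominator 4−1=3):
I_{1,1} = (4·3.6227865 − 3.5727675) / 3 = 3.6394595
I_{2,1} = 3.6359337 + (3.6359337 − 3.6227865)/3 = 3.6403161
I_{3,1} = 3.6392743 + (3.6392743 − 3.6359337)/3 = 3.6403878
I_{2,2} = 3.6403161 + (3.6403161 − 3.6394595)/15 = 3.6403732
I_{3,2} = 3.6403878 + (3.6403878 − 3.6403161)/15 = 3.6403926
I_{3,3} = (64·3.6403926 − 3.6403732) / 63 = 3.6403929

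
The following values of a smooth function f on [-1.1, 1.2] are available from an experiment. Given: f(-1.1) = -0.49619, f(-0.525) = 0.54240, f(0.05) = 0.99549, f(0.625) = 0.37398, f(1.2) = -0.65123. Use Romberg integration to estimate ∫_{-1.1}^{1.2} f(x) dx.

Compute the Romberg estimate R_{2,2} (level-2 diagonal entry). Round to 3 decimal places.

R_{0,0} (trapezoid, 1 panel, h=2.3000): -1.31953
R_{1,0} (trapezoid, 2 panels, h=1.1500): 0.48505
R_{2,0} (trapezoid, 4 panels, h=0.5750): 0.76944
R_{1,1} = 0.48505 + (0.48505 − (-1.31953))/3 = 1.08658
R_{2,1} = 0.76944 + (0.76944 − 0.48505)/3 = 0.86424
R_{2,2} = 0.86424 + (0.86424 − 1.08658)/15 = 0.84942

0.849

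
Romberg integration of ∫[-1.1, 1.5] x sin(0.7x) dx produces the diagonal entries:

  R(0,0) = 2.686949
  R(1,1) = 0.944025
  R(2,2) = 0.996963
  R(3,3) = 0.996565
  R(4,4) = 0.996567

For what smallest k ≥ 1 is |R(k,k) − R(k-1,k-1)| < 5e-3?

k = 3

|R(1,1) − R(0,0)| = 1.742924 ≥ 5e-3
|R(2,2) − R(1,1)| = 0.052938 ≥ 5e-3
|R(3,3) − R(2,2)| = 0.000398 < 5e-3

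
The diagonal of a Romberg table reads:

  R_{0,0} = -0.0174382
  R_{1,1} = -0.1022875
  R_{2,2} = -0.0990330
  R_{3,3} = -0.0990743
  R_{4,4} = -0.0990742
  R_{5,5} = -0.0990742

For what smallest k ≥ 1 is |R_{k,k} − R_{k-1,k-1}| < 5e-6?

k = 4

|R_{1,1} − R_{0,0}| = 0.0848493 ≥ 5e-6
|R_{2,2} − R_{1,1}| = 0.0032545 ≥ 5e-6
|R_{3,3} − R_{2,2}| = 0.0000413 ≥ 5e-6
|R_{4,4} − R_{3,3}| = 0.0000001 < 5e-6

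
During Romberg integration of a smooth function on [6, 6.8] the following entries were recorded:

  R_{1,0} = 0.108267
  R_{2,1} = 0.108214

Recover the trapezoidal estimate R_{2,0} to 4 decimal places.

0.1082

From R_{2,1} = (4·R_{2,0} − R_{1,0})/3, solve for R_{2,0}:
4·R_{2,0} = 3·0.108214 + 0.108267 = 0.432909
R_{2,0} = 0.108227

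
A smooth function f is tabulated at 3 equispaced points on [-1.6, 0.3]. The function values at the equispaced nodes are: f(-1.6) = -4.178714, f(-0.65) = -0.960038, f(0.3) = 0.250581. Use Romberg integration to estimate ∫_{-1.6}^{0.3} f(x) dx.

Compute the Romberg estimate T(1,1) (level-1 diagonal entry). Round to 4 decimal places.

-2.4600

T(0,0) (trapezoid, 1 panel, h=1.9000): -3.731726
T(1,0) (trapezoid, 2 panels, h=0.9500): -2.777899
T(1,1) = -2.777899 + (-2.777899 − (-3.731726))/3 = -2.459957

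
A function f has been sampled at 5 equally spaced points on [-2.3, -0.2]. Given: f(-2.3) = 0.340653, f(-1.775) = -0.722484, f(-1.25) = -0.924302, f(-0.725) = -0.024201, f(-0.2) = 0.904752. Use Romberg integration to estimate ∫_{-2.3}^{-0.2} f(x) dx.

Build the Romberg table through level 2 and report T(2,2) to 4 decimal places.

T(0,0) (trapezoid, 1 panel, h=2.1000): 1.307675
T(1,0) (trapezoid, 2 panels, h=1.0500): -0.316679
T(2,0) (trapezoid, 4 panels, h=0.5250): -0.550349
T(1,1) = -0.316679 + (-0.316679 − 1.307675)/3 = -0.858130
T(2,1) = -0.550349 + (-0.550349 − (-0.316679))/3 = -0.628239
T(2,2) = -0.628239 + (-0.628239 − (-0.858130))/15 = -0.612913

-0.6129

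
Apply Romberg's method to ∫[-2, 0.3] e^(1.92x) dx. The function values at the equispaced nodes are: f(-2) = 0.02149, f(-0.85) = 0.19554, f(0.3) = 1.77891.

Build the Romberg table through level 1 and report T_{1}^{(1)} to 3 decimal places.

T_{0}^{(0)} (trapezoid, 1 panel, h=2.3000): 2.07046
T_{1}^{(0)} (trapezoid, 2 panels, h=1.1500): 1.26010
T_{1}^{(1)} = 1.26010 + (1.26010 − 2.07046)/3 = 0.98998

0.990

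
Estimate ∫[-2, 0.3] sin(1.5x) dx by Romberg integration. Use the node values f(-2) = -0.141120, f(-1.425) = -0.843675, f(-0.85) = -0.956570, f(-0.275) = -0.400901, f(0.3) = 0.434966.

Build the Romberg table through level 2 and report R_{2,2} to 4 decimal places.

-1.2586

R_{0,0} (trapezoid, 1 panel, h=2.3000): 0.337923
R_{1,0} (trapezoid, 2 panels, h=1.1500): -0.931094
R_{2,0} (trapezoid, 4 panels, h=0.5750): -1.181178
R_{1,1} = -0.931094 + (-0.931094 − 0.337923)/3 = -1.354100
R_{2,1} = -1.181178 + (-1.181178 − (-0.931094))/3 = -1.264539
R_{2,2} = -1.264539 + (-1.264539 − (-1.354100))/15 = -1.258568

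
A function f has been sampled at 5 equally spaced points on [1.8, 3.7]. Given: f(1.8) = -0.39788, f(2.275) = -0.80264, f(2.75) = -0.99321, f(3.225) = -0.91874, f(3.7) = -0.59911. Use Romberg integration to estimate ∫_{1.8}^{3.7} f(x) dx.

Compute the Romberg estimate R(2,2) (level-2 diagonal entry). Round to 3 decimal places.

R(0,0) (trapezoid, 1 panel, h=1.9000): -0.94714
R(1,0) (trapezoid, 2 panels, h=0.9500): -1.41712
R(2,0) (trapezoid, 4 panels, h=0.4750): -1.52622
R(1,1) = -1.41712 + (-1.41712 − (-0.94714))/3 = -1.57378
R(2,1) = -1.52622 + (-1.52622 − (-1.41712))/3 = -1.56259
R(2,2) = -1.56259 + (-1.56259 − (-1.57378))/15 = -1.56184

-1.562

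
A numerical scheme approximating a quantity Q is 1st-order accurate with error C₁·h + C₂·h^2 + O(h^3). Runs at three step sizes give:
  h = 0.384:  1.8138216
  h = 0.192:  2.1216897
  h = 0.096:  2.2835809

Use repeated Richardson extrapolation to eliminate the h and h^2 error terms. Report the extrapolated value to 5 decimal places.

2.45078

First eliminate the h term (factor 2^1 = 2):
  B₁ = (2·2.1216897 − 1.8138216)/1 = 2.4295578
  B₂ = (2·2.2835809 − 2.1216897)/1 = 2.4454721
Then eliminate the h^2 term (factor 2^2 = 4):
  (4·2.4454721 − 2.4295578)/3 = 2.4507769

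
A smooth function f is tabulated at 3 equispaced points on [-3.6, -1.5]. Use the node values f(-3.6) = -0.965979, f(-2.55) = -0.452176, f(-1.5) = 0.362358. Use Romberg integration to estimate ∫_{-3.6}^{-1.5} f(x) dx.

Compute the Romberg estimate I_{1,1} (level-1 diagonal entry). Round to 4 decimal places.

I_{0,0} (trapezoid, 1 panel, h=2.1000): -0.633802
I_{1,0} (trapezoid, 2 panels, h=1.0500): -0.791686
I_{1,1} = -0.791686 + (-0.791686 − (-0.633802))/3 = -0.844314

-0.8443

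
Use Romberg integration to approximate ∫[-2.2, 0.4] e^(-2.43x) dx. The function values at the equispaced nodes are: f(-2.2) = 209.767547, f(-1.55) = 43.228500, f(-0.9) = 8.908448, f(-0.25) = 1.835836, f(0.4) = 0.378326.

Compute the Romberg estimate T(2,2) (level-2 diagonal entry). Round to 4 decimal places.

87.2439

T(0,0) (trapezoid, 1 panel, h=2.6000): 273.189635
T(1,0) (trapezoid, 2 panels, h=1.3000): 148.175800
T(2,0) (trapezoid, 4 panels, h=0.6500): 103.379718
T(1,1) = 148.175800 + (148.175800 − 273.189635)/3 = 106.504522
T(2,1) = 103.379718 + (103.379718 − 148.175800)/3 = 88.447691
T(2,2) = 88.447691 + (88.447691 − 106.504522)/15 = 87.243902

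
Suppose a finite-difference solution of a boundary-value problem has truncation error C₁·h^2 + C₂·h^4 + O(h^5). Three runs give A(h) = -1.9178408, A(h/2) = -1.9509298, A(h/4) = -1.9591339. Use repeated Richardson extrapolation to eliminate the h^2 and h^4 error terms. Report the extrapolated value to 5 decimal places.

-1.96186

First eliminate the h^2 term (factor 2^2 = 4):
  B₁ = (4·(-1.9509298) − (-1.9178408))/3 = -1.9619595
  B₂ = (4·(-1.9591339) − (-1.9509298))/3 = -1.9618686
Then eliminate the h^4 term (factor 2^4 = 16):
  (16·(-1.9618686) − (-1.9619595))/15 = -1.9618625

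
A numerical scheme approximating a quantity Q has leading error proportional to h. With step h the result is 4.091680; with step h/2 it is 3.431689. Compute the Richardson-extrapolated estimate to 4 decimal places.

2.7717

Extrapolated value = (2·A(h/2) − A(h)) / (2 − 1)
= (2·3.431689 − 4.091680) / 1
= 2.771698 / 1 = 2.771698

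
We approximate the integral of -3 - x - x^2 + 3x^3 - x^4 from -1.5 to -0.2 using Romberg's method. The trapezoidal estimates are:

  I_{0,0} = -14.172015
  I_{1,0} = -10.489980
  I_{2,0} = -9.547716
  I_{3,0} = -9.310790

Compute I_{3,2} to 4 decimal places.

-9.2317

Richardson extrapolation on the trapezoidal column (denominator 4−1=3):
I_{2,1} = -9.547716 + (-9.547716 − (-10.489980))/3 = -9.233628
I_{3,1} = (4·(-9.310790) − (-9.547716)) / 3 = -9.231815
I_{3,2} = -9.231815 + (-9.231815 − (-9.233628))/15 = -9.231694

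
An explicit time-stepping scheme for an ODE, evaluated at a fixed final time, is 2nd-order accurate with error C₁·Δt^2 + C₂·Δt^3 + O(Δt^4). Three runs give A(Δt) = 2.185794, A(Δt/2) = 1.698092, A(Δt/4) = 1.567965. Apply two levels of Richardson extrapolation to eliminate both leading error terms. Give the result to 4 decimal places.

1.5230

First eliminate the Δt^2 term (factor 2^2 = 4):
  B₁ = (4·1.698092 − 2.185794)/3 = 1.535525
  B₂ = (4·1.567965 − 1.698092)/3 = 1.524589
Then eliminate the Δt^3 term (factor 2^3 = 8):
  (8·1.524589 − 1.535525)/7 = 1.523027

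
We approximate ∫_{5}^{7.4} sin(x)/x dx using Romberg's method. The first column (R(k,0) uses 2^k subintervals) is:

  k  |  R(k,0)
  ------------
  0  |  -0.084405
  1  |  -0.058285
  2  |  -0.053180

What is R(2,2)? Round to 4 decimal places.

-0.0516

Richardson extrapolation on the trapezoidal column (denominator 4−1=3):
R(1,1) = -0.058285 + (-0.058285 − (-0.084405))/3 = -0.049578
R(2,1) = (4·(-0.053180) − (-0.058285)) / 3 = -0.051478
R(2,2) = -0.051478 + (-0.051478 − (-0.049578))/15 = -0.051605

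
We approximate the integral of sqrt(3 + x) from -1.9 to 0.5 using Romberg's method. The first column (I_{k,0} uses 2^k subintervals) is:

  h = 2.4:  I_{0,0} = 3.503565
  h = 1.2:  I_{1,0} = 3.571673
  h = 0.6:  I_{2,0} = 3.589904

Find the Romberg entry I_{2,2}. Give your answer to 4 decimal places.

3.5961

I_{1,1} = 3.571673 + (3.571673 − 3.503565)/3 = 3.594376
I_{2,1} = 3.589904 + (3.589904 − 3.571673)/3 = 3.595981
I_{2,2} = 3.595981 + (3.595981 − 3.594376)/15 = 3.596088
(Column j=1 coincides with Simpson's rule on the same nodes.)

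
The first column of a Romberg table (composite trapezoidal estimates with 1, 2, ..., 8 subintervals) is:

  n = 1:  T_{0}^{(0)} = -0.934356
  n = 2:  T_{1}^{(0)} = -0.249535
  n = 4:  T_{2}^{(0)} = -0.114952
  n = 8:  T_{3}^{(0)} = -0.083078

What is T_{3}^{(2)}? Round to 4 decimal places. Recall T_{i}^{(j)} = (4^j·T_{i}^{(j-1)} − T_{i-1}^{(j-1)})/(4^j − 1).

Richardson extrapolation on the trapezoidal column (denominator 4−1=3):
T_{2}^{(1)} = -0.114952 + (-0.114952 − (-0.249535))/3 = -0.070091
T_{3}^{(1)} = (4·(-0.083078) − (-0.114952)) / 3 = -0.072453
T_{3}^{(2)} = (16·(-0.072453) − (-0.070091)) / 15 = -0.072610

-0.0726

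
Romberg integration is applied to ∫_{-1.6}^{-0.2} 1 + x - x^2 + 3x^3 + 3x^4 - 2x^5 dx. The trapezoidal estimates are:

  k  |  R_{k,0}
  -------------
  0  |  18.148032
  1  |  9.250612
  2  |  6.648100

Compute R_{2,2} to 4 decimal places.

5.7470

Richardson extrapolation on the trapezoidal column (denominator 4−1=3):
R_{1,1} = (4·9.250612 − 18.148032) / 3 = 6.284805
R_{2,1} = 6.648100 + (6.648100 − 9.250612)/3 = 5.780596
R_{2,2} = (16·5.780596 − 6.284805) / 15 = 5.746982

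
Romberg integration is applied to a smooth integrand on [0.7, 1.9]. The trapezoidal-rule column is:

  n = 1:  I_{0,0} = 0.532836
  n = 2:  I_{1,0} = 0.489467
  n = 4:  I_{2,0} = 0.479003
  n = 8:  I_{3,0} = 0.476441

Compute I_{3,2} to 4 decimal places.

0.4756

I_{2,1} = (4·0.479003 − 0.489467) / 3 = 0.475515
I_{3,1} = 0.476441 + (0.476441 − 0.479003)/3 = 0.475587
I_{3,2} = (16·0.475587 − 0.475515) / 15 = 0.475592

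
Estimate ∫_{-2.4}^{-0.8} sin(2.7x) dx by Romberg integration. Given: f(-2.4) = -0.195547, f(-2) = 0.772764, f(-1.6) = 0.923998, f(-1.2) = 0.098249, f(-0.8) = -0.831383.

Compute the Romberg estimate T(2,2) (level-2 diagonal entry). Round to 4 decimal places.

T(0,0) (trapezoid, 1 panel, h=1.6000): -0.821544
T(1,0) (trapezoid, 2 panels, h=0.8000): 0.328426
T(2,0) (trapezoid, 4 panels, h=0.4000): 0.512618
T(1,1) = 0.328426 + (0.328426 − (-0.821544))/3 = 0.711749
T(2,1) = 0.512618 + (0.512618 − 0.328426)/3 = 0.574015
T(2,2) = 0.574015 + (0.574015 − 0.711749)/15 = 0.564833

0.5648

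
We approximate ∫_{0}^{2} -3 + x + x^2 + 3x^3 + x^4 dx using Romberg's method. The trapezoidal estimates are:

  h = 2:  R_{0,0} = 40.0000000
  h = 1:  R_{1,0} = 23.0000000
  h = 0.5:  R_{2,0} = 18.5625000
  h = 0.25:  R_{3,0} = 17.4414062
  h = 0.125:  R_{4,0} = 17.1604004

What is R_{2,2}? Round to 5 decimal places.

Richardson extrapolation on the trapezoidal column (denominator 4−1=3):
R_{1,1} = (4·23.0000000 − 40.0000000) / 3 = 17.3333333
R_{2,1} = (4·18.5625000 − 23.0000000) / 3 = 17.0833333
R_{2,2} = (16·17.0833333 − 17.3333333) / 15 = 17.0666666
(Column j=1 coincides with Simpson's rule on the same nodes.)

17.06667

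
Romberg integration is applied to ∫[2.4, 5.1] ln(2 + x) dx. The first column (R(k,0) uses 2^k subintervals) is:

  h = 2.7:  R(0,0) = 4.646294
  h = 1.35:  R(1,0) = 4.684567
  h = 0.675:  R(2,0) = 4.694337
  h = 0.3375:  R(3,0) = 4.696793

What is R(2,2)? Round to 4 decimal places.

4.6976

Richardson extrapolation on the trapezoidal column (denominator 4−1=3):
R(1,1) = (4·4.684567 − 4.646294) / 3 = 4.697325
R(2,1) = (4·4.694337 − 4.684567) / 3 = 4.697594
R(2,2) = 4.697594 + (4.697594 − 4.697325)/15 = 4.697612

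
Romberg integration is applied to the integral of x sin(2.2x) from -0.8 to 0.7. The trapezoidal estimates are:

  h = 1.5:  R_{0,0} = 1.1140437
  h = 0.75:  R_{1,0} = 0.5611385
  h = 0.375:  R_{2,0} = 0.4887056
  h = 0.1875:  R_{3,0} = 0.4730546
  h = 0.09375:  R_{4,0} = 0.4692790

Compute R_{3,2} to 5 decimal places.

R_{2,1} = (4·0.4887056 − 0.5611385) / 3 = 0.4645613
R_{3,1} = (4·0.4730546 − 0.4887056) / 3 = 0.4678376
R_{3,2} = 0.4678376 + (0.4678376 − 0.4645613)/15 = 0.4680560

0.46806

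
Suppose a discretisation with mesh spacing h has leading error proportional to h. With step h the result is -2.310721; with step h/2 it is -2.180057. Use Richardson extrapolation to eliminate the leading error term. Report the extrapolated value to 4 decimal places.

-2.0494

Extrapolated value = (2·A(h/2) − A(h)) / (2 − 1)
= (2·(-2.180057) − (-2.310721)) / 1
= -2.049393 / 1 = -2.049393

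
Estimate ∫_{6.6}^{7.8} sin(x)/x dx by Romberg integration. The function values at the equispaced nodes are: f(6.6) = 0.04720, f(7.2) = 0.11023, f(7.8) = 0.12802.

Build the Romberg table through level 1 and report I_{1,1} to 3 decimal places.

0.123

I_{0,0} (trapezoid, 1 panel, h=1.2000): 0.10513
I_{1,0} (trapezoid, 2 panels, h=0.6000): 0.11870
I_{1,1} = 0.11870 + (0.11870 − 0.10513)/3 = 0.12322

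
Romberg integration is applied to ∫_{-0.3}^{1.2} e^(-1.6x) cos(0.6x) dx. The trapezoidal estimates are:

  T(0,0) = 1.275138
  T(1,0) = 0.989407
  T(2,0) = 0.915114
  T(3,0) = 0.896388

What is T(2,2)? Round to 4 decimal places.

Richardson extrapolation on the trapezoidal column (denominator 4−1=3):
T(1,1) = (4·0.989407 − 1.275138) / 3 = 0.894163
T(2,1) = (4·0.915114 − 0.989407) / 3 = 0.890350
T(2,2) = (16·0.890350 − 0.894163) / 15 = 0.890096

0.8901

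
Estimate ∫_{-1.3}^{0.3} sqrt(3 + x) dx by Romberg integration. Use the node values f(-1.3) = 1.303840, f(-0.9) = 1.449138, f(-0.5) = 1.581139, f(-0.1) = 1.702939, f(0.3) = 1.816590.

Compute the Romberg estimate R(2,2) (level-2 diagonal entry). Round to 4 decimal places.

R(0,0) (trapezoid, 1 panel, h=1.6000): 2.496344
R(1,0) (trapezoid, 2 panels, h=0.8000): 2.513083
R(2,0) (trapezoid, 4 panels, h=0.4000): 2.517372
R(1,1) = 2.513083 + (2.513083 − 2.496344)/3 = 2.518663
R(2,1) = 2.517372 + (2.517372 − 2.513083)/3 = 2.518802
R(2,2) = 2.518802 + (2.518802 − 2.518663)/15 = 2.518811

2.5188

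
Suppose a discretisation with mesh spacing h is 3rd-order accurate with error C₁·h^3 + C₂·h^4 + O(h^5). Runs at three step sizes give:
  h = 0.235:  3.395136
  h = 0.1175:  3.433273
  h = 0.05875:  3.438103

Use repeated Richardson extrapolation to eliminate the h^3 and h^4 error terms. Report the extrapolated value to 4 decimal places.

First eliminate the h^3 term (factor 2^3 = 8):
  B₁ = (8·3.433273 − 3.395136)/7 = 3.438721
  B₂ = (8·3.438103 − 3.433273)/7 = 3.438793
Then eliminate the h^4 term (factor 2^4 = 16):
  (16·3.438793 − 3.438721)/15 = 3.438798

3.4388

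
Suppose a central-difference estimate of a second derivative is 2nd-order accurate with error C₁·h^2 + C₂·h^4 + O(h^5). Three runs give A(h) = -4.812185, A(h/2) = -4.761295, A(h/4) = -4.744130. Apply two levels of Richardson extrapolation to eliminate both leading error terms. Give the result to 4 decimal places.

-4.7380

First eliminate the h^2 term (factor 2^2 = 4):
  B₁ = (4·(-4.761295) − (-4.812185))/3 = -4.744332
  B₂ = (4·(-4.744130) − (-4.761295))/3 = -4.738408
Then eliminate the h^4 term (factor 2^4 = 16):
  (16·(-4.738408) − (-4.744332))/15 = -4.738013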